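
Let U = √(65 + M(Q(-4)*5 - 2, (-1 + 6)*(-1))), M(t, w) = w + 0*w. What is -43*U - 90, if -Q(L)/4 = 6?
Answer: -90 - 86*√15 ≈ -423.08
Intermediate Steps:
Q(L) = -24 (Q(L) = -4*6 = -24)
M(t, w) = w (M(t, w) = w + 0 = w)
U = 2*√15 (U = √(65 + (-1 + 6)*(-1)) = √(65 + 5*(-1)) = √(65 - 5) = √60 = 2*√15 ≈ 7.7460)
-43*U - 90 = -86*√15 - 90 = -90 - 86*√15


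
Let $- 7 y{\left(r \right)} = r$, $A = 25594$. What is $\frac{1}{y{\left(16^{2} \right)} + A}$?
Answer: $\frac{7}{178902} \approx 3.9128 \cdot 10^{-5}$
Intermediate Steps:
$y{\left(r \right)} = - \frac{r}{7}$
$\frac{1}{y{\left(16^{2} \right)} + A} = \frac{1}{- \frac{16^{2}}{7} + 25594} = \frac{1}{\left(- \frac{1}{7}\right) 256 + 25594} = \frac{1}{- \frac{256}{7} + 25594} = \frac{1}{\frac{178902}{7}} = \frac{7}{178902}$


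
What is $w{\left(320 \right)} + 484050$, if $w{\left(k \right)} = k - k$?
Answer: $484050$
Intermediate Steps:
$w{\left(k \right)} = 0$
$w{\left(320 \right)} + 484050 = 0 + 484050 = 484050$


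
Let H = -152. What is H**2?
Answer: 23104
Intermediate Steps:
H**2 = (-152)**2 = 23104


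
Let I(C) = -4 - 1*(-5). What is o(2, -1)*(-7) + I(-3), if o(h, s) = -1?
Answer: 8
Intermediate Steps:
I(C) = 1 (I(C) = -4 + 5 = 1)
o(2, -1)*(-7) + I(-3) = -1*(-7) + 1 = 7 + 1 = 8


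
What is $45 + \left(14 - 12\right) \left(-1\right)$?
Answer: $43$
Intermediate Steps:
$45 + \left(14 - 12\right) \left(-1\right) = 45 + 2 \left(-1\right) = 45 - 2 = 43$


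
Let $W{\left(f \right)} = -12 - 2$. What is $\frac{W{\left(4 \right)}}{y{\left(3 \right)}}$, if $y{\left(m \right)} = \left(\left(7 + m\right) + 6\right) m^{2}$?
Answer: $- \frac{7}{72} \approx -0.097222$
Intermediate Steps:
$y{\left(m \right)} = m^{2} \left(13 + m\right)$ ($y{\left(m \right)} = \left(13 + m\right) m^{2} = m^{2} \left(13 + m\right)$)
$W{\left(f \right)} = -14$ ($W{\left(f \right)} = -12 - 2 = -14$)
$\frac{W{\left(4 \right)}}{y{\left(3 \right)}} = - \frac{14}{3^{2} \left(13 + 3\right)} = - \frac{14}{9 \cdot 16} = - \frac{14}{144} = \left(-14\right) \frac{1}{144} = - \frac{7}{72}$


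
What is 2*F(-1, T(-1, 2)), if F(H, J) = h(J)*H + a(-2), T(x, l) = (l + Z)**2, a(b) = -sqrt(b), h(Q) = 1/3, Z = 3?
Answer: -2/3 - 2*I*sqrt(2) ≈ -0.66667 - 2.8284*I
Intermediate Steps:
h(Q) = 1/3
T(x, l) = (3 + l)**2 (T(x, l) = (l + 3)**2 = (3 + l)**2)
F(H, J) = H/3 - I*sqrt(2) (F(H, J) = H/3 - sqrt(-2) = H/3 - I*sqrt(2))
2*F(-1, T(-1, 2)) = 2*((1/3)*(-1) - I*sqrt(2)) = 2*(-1/3 - I*sqrt(2)) = -2/3 - 2*I*sqrt(2)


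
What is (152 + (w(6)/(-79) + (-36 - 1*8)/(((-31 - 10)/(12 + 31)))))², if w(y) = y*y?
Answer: 410009702400/10491121 ≈ 39082.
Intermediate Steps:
w(y) = y²
(152 + (w(6)/(-79) + (-36 - 1*8)/(((-31 - 10)/(12 + 31)))))² = (152 + (6²/(-79) + (-36 - 1*8)/(((-31 - 10)/(12 + 31)))))² = (152 + (36*(-1/79) + (-36 - 8)/((-41/43))))² = (152 + (-36/79 - 44/((-41*1/43))))² = (152 + (-36/79 - 44/(-41/43)))² = (152 + (-36/79 - 44*(-43/41)))² = (152 + (-36/79 + 1892/41))² = (152 + 147992/3239)² = (640320/3239)² = 410009702400/10491121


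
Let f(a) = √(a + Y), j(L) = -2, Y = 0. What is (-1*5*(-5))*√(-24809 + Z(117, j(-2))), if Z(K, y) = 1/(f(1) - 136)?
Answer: 20*I*√3139890/9 ≈ 3937.7*I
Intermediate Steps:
f(a) = √a (f(a) = √(a + 0) = √a)
Z(K, y) = -1/135 (Z(K, y) = 1/(√1 - 136) = 1/(1 - 136) = 1/(-135) = -1/135)
(-1*5*(-5))*√(-24809 + Z(117, j(-2))) = (-1*5*(-5))*√(-24809 - 1/135) = (-5*(-5))*√(-3349216/135) = 25*(4*I*√3139890/45) = 20*I*√3139890/9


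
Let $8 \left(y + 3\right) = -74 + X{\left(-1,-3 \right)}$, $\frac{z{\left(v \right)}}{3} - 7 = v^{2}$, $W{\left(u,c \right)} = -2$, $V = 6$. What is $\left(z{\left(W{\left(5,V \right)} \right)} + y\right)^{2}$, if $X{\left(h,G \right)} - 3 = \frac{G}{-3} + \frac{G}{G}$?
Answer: $\frac{29241}{64} \approx 456.89$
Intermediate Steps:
$X{\left(h,G \right)} = 4 - \frac{G}{3}$ ($X{\left(h,G \right)} = 3 + \left(\frac{G}{-3} + \frac{G}{G}\right) = 3 + \left(G \left(- \frac{1}{3}\right) + 1\right) = 3 - \left(-1 + \frac{G}{3}\right) = 4 - \frac{G}{3}$)
$z{\left(v \right)} = 21 + 3 v^{2}$
$y = - \frac{93}{8}$ ($y = -3 + \frac{-74 + \left(4 - -1\right)}{8} = -3 + \frac{-74 + \left(4 + 1\right)}{8} = -3 + \frac{-74 + 5}{8} = -3 + \frac{1}{8} \left(-69\right) = -3 - \frac{69}{8} = - \frac{93}{8} \approx -11.625$)
$\left(z{\left(W{\left(5,V \right)} \right)} + y\right)^{2} = \left(\left(21 + 3 \left(-2\right)^{2}\right) - \frac{93}{8}\right)^{2} = \left(\left(21 + 3 \cdot 4\right) - \frac{93}{8}\right)^{2} = \left(\left(21 + 12\right) - \frac{93}{8}\right)^{2} = \left(33 - \frac{93}{8}\right)^{2} = \left(\frac{171}{8}\right)^{2} = \frac{29241}{64}$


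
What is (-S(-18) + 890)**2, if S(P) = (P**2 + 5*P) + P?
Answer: 454276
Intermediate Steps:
S(P) = P**2 + 6*P
(-S(-18) + 890)**2 = (-(-18)*(6 - 18) + 890)**2 = (-(-18)*(-12) + 890)**2 = (-1*216 + 890)**2 = (-216 + 890)**2 = 674**2 = 454276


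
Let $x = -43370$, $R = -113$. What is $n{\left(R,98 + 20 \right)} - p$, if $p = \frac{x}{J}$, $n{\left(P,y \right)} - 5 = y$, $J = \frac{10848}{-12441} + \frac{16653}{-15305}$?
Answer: $- \frac{2737385190817}{124402871} \approx -22004.0$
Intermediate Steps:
$J = - \frac{124402871}{63469835}$ ($J = 10848 \left(- \frac{1}{12441}\right) + 16653 \left(- \frac{1}{15305}\right) = - \frac{3616}{4147} - \frac{16653}{15305} = - \frac{124402871}{63469835} \approx -1.96$)
$n{\left(P,y \right)} = 5 + y$
$p = \frac{2752686743950}{124402871}$ ($p = - \frac{43370}{- \frac{124402871}{63469835}} = \left(-43370\right) \left(- \frac{63469835}{124402871}\right) = \frac{2752686743950}{124402871} \approx 22127.0$)
$n{\left(R,98 + 20 \right)} - p = \left(5 + \left(98 + 20\right)\right) - \frac{2752686743950}{124402871} = \left(5 + 118\right) - \frac{2752686743950}{124402871} = 123 - \frac{2752686743950}{124402871} = - \frac{2737385190817}{124402871}$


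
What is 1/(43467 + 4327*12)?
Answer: 1/95391 ≈ 1.0483e-5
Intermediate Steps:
1/(43467 + 4327*12) = 1/(43467 + 51924) = 1/95391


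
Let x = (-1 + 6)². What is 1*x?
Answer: 25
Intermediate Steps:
x = 25 (x = 5² = 25)
1*x = 1*25 = 25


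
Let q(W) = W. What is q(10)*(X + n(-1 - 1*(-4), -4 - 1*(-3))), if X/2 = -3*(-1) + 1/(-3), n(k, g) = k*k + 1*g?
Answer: 400/3 ≈ 133.33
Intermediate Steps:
n(k, g) = g + k² (n(k, g) = k² + g = g + k²)
X = 16/3 (X = 2*(-3*(-1) + 1/(-3)) = 2*(3 + 1*(-⅓)) = 2*(3 - ⅓) = 2*(8/3) = 16/3 ≈ 5.3333)
q(10)*(X + n(-1 - 1*(-4), -4 - 1*(-3))) = 10*(16/3 + ((-4 - 1*(-3)) + (-1 - 1*(-4))²)) = 10*(16/3 + ((-4 + 3) + (-1 + 4)²)) = 10*(16/3 + (-1 + 3²)) = 10*(16/3 + (-1 + 9)) = 10*(16/3 + 8) = 10*(40/3) = 400/3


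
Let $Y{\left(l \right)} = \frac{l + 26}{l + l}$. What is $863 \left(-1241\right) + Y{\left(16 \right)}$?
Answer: $- \frac{17135707}{16} \approx -1.071 \cdot 10^{6}$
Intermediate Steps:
$Y{\left(l \right)} = \frac{26 + l}{2 l}$
$863 \left(-1241\right) + Y{\left(16 \right)} = 863 \left(-1241\right) + \frac{26 + 16}{2 \cdot 16} = -1070983 + \frac{1}{2} \cdot \frac{1}{16} \cdot 42 = -1070983 + \frac{21}{16} = - \frac{17135707}{16}$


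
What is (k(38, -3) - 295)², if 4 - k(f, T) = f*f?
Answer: 3010225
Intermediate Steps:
k(f, T) = 4 - f² (k(f, T) = 4 - f*f = 4 - f²)
(k(38, -3) - 295)² = ((4 - 1*38²) - 295)² = ((4 - 1*1444) - 295)² = ((4 - 1444) - 295)² = (-1440 - 295)² = (-1735)² = 3010225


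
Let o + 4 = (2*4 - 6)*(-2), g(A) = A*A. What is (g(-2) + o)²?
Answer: 16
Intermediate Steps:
g(A) = A²
o = -8 (o = -4 + (2*4 - 6)*(-2) = -4 + (8 - 6)*(-2) = -4 + 2*(-2) = -4 - 4 = -8)
(g(-2) + o)² = ((-2)² - 8)² = (4 - 8)² = (-4)² = 16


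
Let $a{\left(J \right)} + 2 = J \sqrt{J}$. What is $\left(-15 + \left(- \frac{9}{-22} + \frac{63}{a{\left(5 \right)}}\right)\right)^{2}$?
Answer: $\frac{12736341}{58564} - \frac{1032885 \sqrt{5}}{14641} \approx 59.728$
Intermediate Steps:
$a{\left(J \right)} = -2 + J^{\frac{3}{2}}$ ($a{\left(J \right)} = -2 + J \sqrt{J} = -2 + J^{\frac{3}{2}}$)
$\left(-15 + \left(- \frac{9}{-22} + \frac{63}{a{\left(5 \right)}}\right)\right)^{2} = \left(-15 - \left(- \frac{9}{22} - \frac{63}{-2 + 5^{\frac{3}{2}}}\right)\right)^{2} = \left(-15 - \left(- \frac{9}{22} - \frac{63}{-2 + 5 \sqrt{5}}\right)\right)^{2} = \left(-15 + \left(\frac{9}{22} + \frac{63}{-2 + 5 \sqrt{5}}\right)\right)^{2} = \left(- \frac{321}{22} + \frac{63}{-2 + 5 \sqrt{5}}\right)^{2}$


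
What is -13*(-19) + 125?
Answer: 372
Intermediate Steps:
-13*(-19) + 125 = 247 + 125 = 372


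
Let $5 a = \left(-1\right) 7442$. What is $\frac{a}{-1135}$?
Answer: $\frac{7442}{5675} \approx 1.3114$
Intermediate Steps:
$a = - \frac{7442}{5}$ ($a = \frac{\left(-1\right) 7442}{5} = \frac{1}{5} \left(-7442\right) = - \frac{7442}{5} \approx -1488.4$)
$\frac{a}{-1135} = - \frac{7442}{5 \left(-1135\right)} = \left(- \frac{7442}{5}\right) \left(- \frac{1}{1135}\right) = \frac{7442}{5675}$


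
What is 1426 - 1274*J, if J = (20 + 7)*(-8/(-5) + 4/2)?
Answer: -612034/5 ≈ -1.2241e+5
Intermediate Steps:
J = 486/5 (J = 27*(-8*(-1/5) + 4*(1/2)) = 27*(8/5 + 2) = 27*(18/5) = 486/5 ≈ 97.200)
1426 - 1274*J = 1426 - 1274*486/5 = 1426 - 619164/5 = -612034/5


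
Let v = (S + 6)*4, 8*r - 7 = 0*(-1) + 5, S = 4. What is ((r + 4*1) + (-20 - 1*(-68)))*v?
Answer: 2140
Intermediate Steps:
r = 3/2 (r = 7/8 + (0*(-1) + 5)/8 = 7/8 + (0 + 5)/8 = 7/8 + (1/8)*5 = 7/8 + 5/8 = 3/2 ≈ 1.5000)
v = 40 (v = (4 + 6)*4 = 10*4 = 40)
((r + 4*1) + (-20 - 1*(-68)))*v = ((3/2 + 4*1) + (-20 - 1*(-68)))*40 = ((3/2 + 4) + (-20 + 68))*40 = (11/2 + 48)*40 = (107/2)*40 = 2140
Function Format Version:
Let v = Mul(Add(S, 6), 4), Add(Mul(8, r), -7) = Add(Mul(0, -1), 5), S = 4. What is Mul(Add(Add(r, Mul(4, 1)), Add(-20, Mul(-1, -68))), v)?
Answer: 2140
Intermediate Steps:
r = Rational(3, 2) (r = Add(Rational(7, 8), Mul(Rational(1, 8), Add(Mul(0, -1), 5))) = Add(Rational(7, 8), Mul(Rational(1, 8), Add(0, 5))) = Add(Rational(7, 8), Mul(Rational(1, 8), 5)) = Add(Rational(7, 8), Rational(5, 8)) = Rational(3, 2) ≈ 1.5000)
v = 40 (v = Mul(Add(4, 6), 4) = Mul(10, 4) = 40)
Mul(Add(Add(r, Mul(4, 1)), Add(-20, Mul(-1, -68))), v) = Mul(Add(Add(Rational(3, 2), Mul(4, 1)), Add(-20, Mul(-1, -68))), 40) = Mul(Add(Add(Rational(3, 2), 4), Add(-20, 68)), 40) = Mul(Add(Rational(11, 2), 48), 40) = Mul(Rational(107, 2), 40) = 2140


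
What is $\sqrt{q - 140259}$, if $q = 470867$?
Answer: $4 \sqrt{20663} \approx 574.99$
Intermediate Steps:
$\sqrt{q - 140259} = \sqrt{470867 - 140259} = \sqrt{330608} = 4 \sqrt{20663}$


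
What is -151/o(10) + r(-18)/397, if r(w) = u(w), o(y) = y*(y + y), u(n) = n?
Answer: -63547/79400 ≈ -0.80034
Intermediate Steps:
o(y) = 2*y**2 (o(y) = y*(2*y) = 2*y**2)
r(w) = w
-151/o(10) + r(-18)/397 = -151/(2*10**2) - 18/397 = -151/(2*100) - 18*1/397 = -151/200 - 18/397 = -63547/79400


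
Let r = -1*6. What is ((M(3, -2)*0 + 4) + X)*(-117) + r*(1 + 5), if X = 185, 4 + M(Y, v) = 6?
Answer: -22149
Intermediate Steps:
r = -6
M(Y, v) = 2 (M(Y, v) = -4 + 6 = 2)
((M(3, -2)*0 + 4) + X)*(-117) + r*(1 + 5) = ((2*0 + 4) + 185)*(-117) - 6*(1 + 5) = ((0 + 4) + 185)*(-117) - 6*6 = (4 + 185)*(-117) - 36 = 189*(-117) - 36 = -22113 - 36 = -22149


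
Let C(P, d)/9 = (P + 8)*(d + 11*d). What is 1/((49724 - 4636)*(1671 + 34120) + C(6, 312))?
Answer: 1/1614216352 ≈ 6.1950e-10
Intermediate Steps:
C(P, d) = 108*d*(8 + P) (C(P, d) = 9*((P + 8)*(d + 11*d)) = 9*((8 + P)*(12*d)) = 9*(12*d*(8 + P)) = 108*d*(8 + P))
1/((49724 - 4636)*(1671 + 34120) + C(6, 312)) = 1/((49724 - 4636)*(1671 + 34120) + 108*312*(8 + 6)) = 1/(45088*35791 + 108*312*14) = 1/(1613744608 + 471744) = 1/1614216352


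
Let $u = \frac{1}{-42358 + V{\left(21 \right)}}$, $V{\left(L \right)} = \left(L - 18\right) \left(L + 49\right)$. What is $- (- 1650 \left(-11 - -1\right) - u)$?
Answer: $- \frac{695442001}{42148} \approx -16500.0$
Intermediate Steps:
$V{\left(L \right)} = \left(-18 + L\right) \left(49 + L\right)$
$u = - \frac{1}{42148}$ ($u = \frac{1}{-42358 + \left(-882 + 21^{2} + 31 \cdot 21\right)} = \frac{1}{-42358 + \left(-882 + 441 + 651\right)} = \frac{1}{-42358 + 210} = \frac{1}{-42148} = - \frac{1}{42148} \approx -2.3726 \cdot 10^{-5}$)
$- (- 1650 \left(-11 - -1\right) - u) = - (- 1650 \left(-11 - -1\right) - - \frac{1}{42148}) = - (- 1650 \left(-11 + 1\right) + \frac{1}{42148}) = - (\left(-1650\right) \left(-10\right) + \frac{1}{42148}) = - (16500 + \frac{1}{42148}) = \left(-1\right) \frac{695442001}{42148} = - \frac{695442001}{42148}$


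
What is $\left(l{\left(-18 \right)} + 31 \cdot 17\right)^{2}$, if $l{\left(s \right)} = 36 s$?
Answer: $14641$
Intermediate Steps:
$\left(l{\left(-18 \right)} + 31 \cdot 17\right)^{2} = \left(36 \left(-18\right) + 31 \cdot 17\right)^{2} = \left(-648 + 527\right)^{2} = \left(-121\right)^{2} = 14641$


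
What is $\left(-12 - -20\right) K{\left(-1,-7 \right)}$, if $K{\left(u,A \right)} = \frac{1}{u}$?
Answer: $-8$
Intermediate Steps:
$\left(-12 - -20\right) K{\left(-1,-7 \right)} = \frac{-12 - -20}{-1} = \left(-12 + 20\right) \left(-1\right) = 8 \left(-1\right) = -8$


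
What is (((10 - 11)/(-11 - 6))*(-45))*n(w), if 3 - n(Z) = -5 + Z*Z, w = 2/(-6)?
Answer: -355/17 ≈ -20.882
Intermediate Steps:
w = -⅓ (w = 2*(-⅙) = -⅓ ≈ -0.33333)
n(Z) = 8 - Z² (n(Z) = 3 - (-5 + Z*Z) = 3 - (-5 + Z²) = 3 + (5 - Z²) = 8 - Z²)
(((10 - 11)/(-11 - 6))*(-45))*n(w) = (((10 - 11)/(-11 - 6))*(-45))*(8 - (-⅓)²) = (-1/(-17)*(-45))*(8 - 1*⅑) = (-1*(-1/17)*(-45))*(8 - ⅑) = ((1/17)*(-45))*(71/9) = -45/17*71/9 = -355/17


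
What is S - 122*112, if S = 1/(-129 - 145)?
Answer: -3743937/274 ≈ -13664.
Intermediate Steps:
S = -1/274 (S = 1/(-274) = -1/274 ≈ -0.0036496)
S - 122*112 = -1/274 - 122*112 = -1/274 - 13664 = -3743937/274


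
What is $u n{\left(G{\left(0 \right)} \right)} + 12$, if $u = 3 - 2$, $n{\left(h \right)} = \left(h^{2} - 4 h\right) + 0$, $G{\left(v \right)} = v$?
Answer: $12$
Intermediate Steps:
$n{\left(h \right)} = h^{2} - 4 h$
$u = 1$
$u n{\left(G{\left(0 \right)} \right)} + 12 = 1 \cdot 0 \left(-4 + 0\right) + 12 = 1 \cdot 0 \left(-4\right) + 12 = 1 \cdot 0 + 12 = 0 + 12 = 12$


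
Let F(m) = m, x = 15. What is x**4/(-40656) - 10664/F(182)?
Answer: -10542127/176176 ≈ -59.839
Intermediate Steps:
x**4/(-40656) - 10664/F(182) = 15**4/(-40656) - 10664/182 = 50625*(-1/40656) - 10664*1/182 = -16875/13552 - 5332/91 = -10542127/176176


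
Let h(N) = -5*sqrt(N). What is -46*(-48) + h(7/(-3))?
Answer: 2208 - 5*I*sqrt(21)/3 ≈ 2208.0 - 7.6376*I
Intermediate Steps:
-46*(-48) + h(7/(-3)) = -46*(-48) - 5*sqrt(7)*(I*sqrt(3)/3) = 2208 - 5*I*sqrt(21)/3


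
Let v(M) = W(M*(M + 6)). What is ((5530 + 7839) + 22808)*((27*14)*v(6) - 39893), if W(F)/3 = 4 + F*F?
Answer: 211393027923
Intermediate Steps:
W(F) = 12 + 3*F² (W(F) = 3*(4 + F*F) = 3*(4 + F²) = 12 + 3*F²)
v(M) = 12 + 3*M²*(6 + M)² (v(M) = 12 + 3*(M*(M + 6))² = 12 + 3*(M*(6 + M))² = 12 + 3*(M²*(6 + M)²) = 12 + 3*M²*(6 + M)²)
((5530 + 7839) + 22808)*((27*14)*v(6) - 39893) = ((5530 + 7839) + 22808)*((27*14)*(12 + 3*6²*(6 + 6)²) - 39893) = (13369 + 22808)*(378*(12 + 3*36*12²) - 39893) = 36177*(378*(12 + 3*36*144) - 39893) = 36177*(378*(12 + 15552) - 39893) = 36177*(378*15564 - 39893) = 36177*(5883192 - 39893) = 36177*5843299 = 211393027923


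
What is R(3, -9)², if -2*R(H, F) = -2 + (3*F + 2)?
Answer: 729/4 ≈ 182.25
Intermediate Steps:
R(H, F) = -3*F/2 (R(H, F) = -(-2 + (3*F + 2))/2 = -(-2 + (2 + 3*F))/2 = -3*F/2)
R(3, -9)² = (-3/2*(-9))² = (27/2)² = 729/4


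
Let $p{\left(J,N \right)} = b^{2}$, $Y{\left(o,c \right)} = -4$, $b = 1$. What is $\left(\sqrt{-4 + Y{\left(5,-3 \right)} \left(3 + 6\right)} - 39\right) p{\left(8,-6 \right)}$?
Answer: $-39 + 2 i \sqrt{10} \approx -39.0 + 6.3246 i$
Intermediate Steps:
$p{\left(J,N \right)} = 1$ ($p{\left(J,N \right)} = 1^{2} = 1$)
$\left(\sqrt{-4 + Y{\left(5,-3 \right)} \left(3 + 6\right)} - 39\right) p{\left(8,-6 \right)} = \left(\sqrt{-4 - 4 \left(3 + 6\right)} - 39\right) 1 = \left(\sqrt{-4 - 36} - 39\right) 1 = \left(\sqrt{-40} - 39\right) 1 = \left(2 i \sqrt{10} - 39\right) 1 = \left(-39 + 2 i \sqrt{10}\right) 1 = -39 + 2 i \sqrt{10}$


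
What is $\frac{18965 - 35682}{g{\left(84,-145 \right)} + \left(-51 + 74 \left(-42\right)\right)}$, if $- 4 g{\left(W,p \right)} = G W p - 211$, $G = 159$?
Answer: $- \frac{66868}{1924195} \approx -0.034751$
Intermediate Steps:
$g{\left(W,p \right)} = \frac{211}{4} - \frac{159 W p}{4}$ ($g{\left(W,p \right)} = - \frac{159 W p - 211}{4} = - \frac{-211 + 159 W p}{4} = \frac{211}{4} - \frac{159 W p}{4}$)
$\frac{18965 - 35682}{g{\left(84,-145 \right)} + \left(-51 + 74 \left(-42\right)\right)} = \frac{18965 - 35682}{\left(\frac{211}{4} - 3339 \left(-145\right)\right) + \left(-51 + 74 \left(-42\right)\right)} = - \frac{16717}{\left(\frac{211}{4} + 484155\right) - 3159} = - \frac{16717}{\frac{1936831}{4} - 3159} = - \frac{16717}{\frac{1924195}{4}} = \left(-16717\right) \frac{4}{1924195} = - \frac{66868}{1924195}$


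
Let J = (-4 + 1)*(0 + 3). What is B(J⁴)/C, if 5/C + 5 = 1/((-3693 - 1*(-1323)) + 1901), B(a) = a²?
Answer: -100987607466/2345 ≈ -4.3065e+7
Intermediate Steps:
J = -9 (J = -3*3 = -9)
C = -2345/2346 (C = 5/(-5 + 1/((-3693 - 1*(-1323)) + 1901)) = 5/(-5 + 1/((-3693 + 1323) + 1901)) = 5/(-5 + 1/(-2370 + 1901)) = 5/(-5 + 1/(-469)) = 5/(-5 - 1/469) = 5/(-2346/469) = 5*(-469/2346) = -2345/2346 ≈ -0.99957)
B(J⁴)/C = ((-9)⁴)²/(-2345/2346) = 6561²*(-2346/2345) = 43046721*(-2346/2345) = -100987607466/2345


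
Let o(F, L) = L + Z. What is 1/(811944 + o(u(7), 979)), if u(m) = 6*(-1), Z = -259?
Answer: 1/812664 ≈ 1.2305e-6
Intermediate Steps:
u(m) = -6
o(F, L) = -259 + L (o(F, L) = L - 259 = -259 + L)
1/(811944 + o(u(7), 979)) = 1/(811944 + (-259 + 979)) = 1/(811944 + 720) = 1/812664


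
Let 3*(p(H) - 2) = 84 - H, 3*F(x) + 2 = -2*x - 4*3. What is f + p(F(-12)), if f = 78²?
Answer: 55016/9 ≈ 6112.9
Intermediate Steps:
F(x) = -14/3 - 2*x/3 (F(x) = -⅔ + (-2*x - 4*3)/3 = -⅔ + (-2*x - 12)/3 = -⅔ + (-12 - 2*x)/3 = -⅔ + (-4 - 2*x/3) = -14/3 - 2*x/3)
p(H) = 30 - H/3 (p(H) = 2 + (84 - H)/3 = 2 + (28 - H/3) = 30 - H/3)
f = 6084
f + p(F(-12)) = 6084 + (30 - (-14/3 - ⅔*(-12))/3) = 6084 + (30 - (-14/3 + 8)/3) = 6084 + (30 - ⅓*10/3) = 6084 + (30 - 10/9) = 6084 + 260/9 = 55016/9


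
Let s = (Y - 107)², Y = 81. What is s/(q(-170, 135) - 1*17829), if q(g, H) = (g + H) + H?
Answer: -676/17729 ≈ -0.038130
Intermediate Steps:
q(g, H) = g + 2*H (q(g, H) = (H + g) + H = g + 2*H)
s = 676 (s = (81 - 107)² = (-26)² = 676)
s/(q(-170, 135) - 1*17829) = 676/((-170 + 2*135) - 1*17829) = 676/((-170 + 270) - 17829) = 676/(100 - 17829) = 676/(-17729) = 676*(-1/17729) = -676/17729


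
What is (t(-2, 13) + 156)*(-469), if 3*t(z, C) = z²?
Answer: -221368/3 ≈ -73789.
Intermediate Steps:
t(z, C) = z²/3
(t(-2, 13) + 156)*(-469) = ((⅓)*(-2)² + 156)*(-469) = ((⅓)*4 + 156)*(-469) = (4/3 + 156)*(-469) = (472/3)*(-469) = -221368/3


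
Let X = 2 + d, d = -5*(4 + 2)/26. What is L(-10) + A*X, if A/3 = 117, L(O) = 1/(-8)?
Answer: 2375/8 ≈ 296.88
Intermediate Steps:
L(O) = -⅛
A = 351 (A = 3*117 = 351)
d = -15/13 (d = -5*6*(1/26) = -30*1/26 = -15/13 ≈ -1.1538)
X = 11/13 (X = 2 - 15/13 = 11/13 ≈ 0.84615)
L(-10) + A*X = -⅛ + 351*(11/13) = -⅛ + 297 = 2375/8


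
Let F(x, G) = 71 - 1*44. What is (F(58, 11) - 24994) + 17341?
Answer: -7626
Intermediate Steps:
F(x, G) = 27 (F(x, G) = 71 - 44 = 27)
(F(58, 11) - 24994) + 17341 = (27 - 24994) + 17341 = -24967 + 17341 = -7626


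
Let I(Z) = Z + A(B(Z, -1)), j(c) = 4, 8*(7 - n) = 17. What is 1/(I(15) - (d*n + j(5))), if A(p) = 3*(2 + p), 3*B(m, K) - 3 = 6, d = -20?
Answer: 2/247 ≈ 0.0080972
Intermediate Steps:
B(m, K) = 3 (B(m, K) = 1 + (⅓)*6 = 1 + 2 = 3)
n = 39/8 (n = 7 - ⅛*17 = 7 - 17/8 = 39/8 ≈ 4.8750)
A(p) = 6 + 3*p
I(Z) = 15 + Z (I(Z) = Z + (6 + 3*3) = Z + (6 + 9) = Z + 15 = 15 + Z)
1/(I(15) - (d*n + j(5))) = 1/((15 + 15) - (-20*39/8 + 4)) = 1/(30 - (-195/2 + 4)) = 1/(30 - 1*(-187/2)) = 1/(30 + 187/2) = 1/(247/2) = 2/247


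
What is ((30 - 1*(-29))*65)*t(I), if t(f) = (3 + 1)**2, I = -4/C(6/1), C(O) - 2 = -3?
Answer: 61360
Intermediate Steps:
C(O) = -1 (C(O) = 2 - 3 = -1)
I = 4 (I = -4/(-1) = -4*(-1) = 4)
t(f) = 16 (t(f) = 4**2 = 16)
((30 - 1*(-29))*65)*t(I) = ((30 - 1*(-29))*65)*16 = ((30 + 29)*65)*16 = (59*65)*16 = 3835*16 = 61360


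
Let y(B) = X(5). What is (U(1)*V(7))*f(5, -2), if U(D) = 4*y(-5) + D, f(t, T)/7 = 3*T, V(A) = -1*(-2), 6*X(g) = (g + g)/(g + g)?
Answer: -140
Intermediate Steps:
X(g) = ⅙ (X(g) = ((g + g)/(g + g))/6 = ((2*g)/((2*g)))/6 = ((2*g)*(1/(2*g)))/6 = (⅙)*1 = ⅙)
y(B) = ⅙
V(A) = 2
f(t, T) = 21*T (f(t, T) = 7*(3*T) = 21*T)
U(D) = ⅔ + D (U(D) = 4*(⅙) + D = ⅔ + D)
(U(1)*V(7))*f(5, -2) = ((⅔ + 1)*2)*(21*(-2)) = ((5/3)*2)*(-42) = (10/3)*(-42) = -140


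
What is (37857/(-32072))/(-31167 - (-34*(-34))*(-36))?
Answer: -12619/111706776 ≈ -0.00011297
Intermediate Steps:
(37857/(-32072))/(-31167 - (-34*(-34))*(-36)) = (37857*(-1/32072))/(-31167 - 1156*(-36)) = -37857/(32072*(-31167 - 1*(-41616))) = -37857/(32072*(-31167 + 41616)) = -37857/32072/10449 = -37857/32072*1/10449 = -12619/111706776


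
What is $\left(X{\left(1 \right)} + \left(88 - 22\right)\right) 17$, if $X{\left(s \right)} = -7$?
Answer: $1003$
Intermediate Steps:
$\left(X{\left(1 \right)} + \left(88 - 22\right)\right) 17 = \left(-7 + \left(88 - 22\right)\right) 17 = \left(-7 + 66\right) 17 = 59 \cdot 17 = 1003$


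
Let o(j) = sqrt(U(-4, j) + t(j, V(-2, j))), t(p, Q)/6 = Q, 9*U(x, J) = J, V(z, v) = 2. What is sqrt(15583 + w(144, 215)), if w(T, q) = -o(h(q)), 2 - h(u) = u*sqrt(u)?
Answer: sqrt(140247 - 3*sqrt(5)*sqrt(22 - 43*sqrt(215)))/3 ≈ 124.83 - 0.073644*I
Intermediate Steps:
h(u) = 2 - u**(3/2) (h(u) = 2 - u*sqrt(u) = 2 - u**(3/2))
U(x, J) = J/9
t(p, Q) = 6*Q
o(j) = sqrt(12 + j/9) (o(j) = sqrt(j/9 + 6*2) = sqrt(j/9 + 12) = sqrt(12 + j/9))
w(T, q) = -sqrt(110 - q**(3/2))/3 (w(T, q) = -sqrt(108 + (2 - q**(3/2)))/3 = -sqrt(110 - q**(3/2))/3)
sqrt(15583 + w(144, 215)) = sqrt(15583 - sqrt(110 - 215**(3/2))/3) = sqrt(15583 - sqrt(110 - 215*sqrt(215))/3)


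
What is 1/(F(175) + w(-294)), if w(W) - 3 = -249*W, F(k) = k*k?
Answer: 1/103834 ≈ 9.6308e-6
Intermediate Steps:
F(k) = k²
w(W) = 3 - 249*W
1/(F(175) + w(-294)) = 1/(175² + (3 - 249*(-294))) = 1/(30625 + (3 + 73206)) = 1/(30625 + 73209) = 1/103834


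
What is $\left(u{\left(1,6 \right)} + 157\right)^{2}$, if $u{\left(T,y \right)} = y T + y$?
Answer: $28561$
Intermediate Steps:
$u{\left(T,y \right)} = y + T y$ ($u{\left(T,y \right)} = T y + y = y + T y$)
$\left(u{\left(1,6 \right)} + 157\right)^{2} = \left(6 \left(1 + 1\right) + 157\right)^{2} = \left(6 \cdot 2 + 157\right)^{2} = \left(12 + 157\right)^{2} = 169^{2} = 28561$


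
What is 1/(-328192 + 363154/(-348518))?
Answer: -174259/57190591305 ≈ -3.0470e-6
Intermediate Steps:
1/(-328192 + 363154/(-348518)) = 1/(-328192 + 363154*(-1/348518)) = 1/(-328192 - 181577/174259) = 1/(-57190591305/174259) = -174259/57190591305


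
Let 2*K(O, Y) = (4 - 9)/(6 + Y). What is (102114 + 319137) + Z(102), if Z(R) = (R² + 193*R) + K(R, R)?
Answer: 97489651/216 ≈ 4.5134e+5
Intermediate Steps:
K(O, Y) = -5/(2*(6 + Y)) (K(O, Y) = ((4 - 9)/(6 + Y))/2 = (-5/(6 + Y))/2 = -5/(2*(6 + Y)))
Z(R) = R² - 5/(12 + 2*R) + 193*R (Z(R) = (R² + 193*R) - 5/(12 + 2*R) = R² - 5/(12 + 2*R) + 193*R)
(102114 + 319137) + Z(102) = (102114 + 319137) + (-5/2 + 102*(6 + 102)*(193 + 102))/(6 + 102) = 421251 + (-5/2 + 102*108*295)/108 = 421251 + (-5/2 + 3249720)/108 = 421251 + (1/108)*(6499435/2) = 421251 + 6499435/216 = 97489651/216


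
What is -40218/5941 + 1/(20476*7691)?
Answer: -6333567473747/935594121956 ≈ -6.7696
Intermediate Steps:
-40218/5941 + 1/(20476*7691) = -40218*1/5941 + (1/20476)*(1/7691) = -40218/5941 + 1/157480916 = -6333567473747/935594121956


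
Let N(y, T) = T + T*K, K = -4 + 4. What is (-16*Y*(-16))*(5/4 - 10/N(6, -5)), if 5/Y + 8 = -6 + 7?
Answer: -4160/7 ≈ -594.29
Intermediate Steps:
Y = -5/7 (Y = 5/(-8 + (-6 + 7)) = 5/(-8 + 1) = 5/(-7) = 5*(-⅐) = -5/7 ≈ -0.71429)
K = 0
N(y, T) = T (N(y, T) = T + T*0 = T + 0 = T)
(-16*Y*(-16))*(5/4 - 10/N(6, -5)) = (-16*(-5/7)*(-16))*(5/4 - 10/(-5)) = ((80/7)*(-16))*(5*(¼) - 10*(-⅕)) = -1280*(5/4 + 2)/7 = -1280/7*13/4 = -4160/7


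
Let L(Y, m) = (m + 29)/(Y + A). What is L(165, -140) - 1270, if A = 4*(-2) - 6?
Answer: -191881/151 ≈ -1270.7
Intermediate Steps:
A = -14 (A = -8 - 6 = -14)
L(Y, m) = (29 + m)/(-14 + Y) (L(Y, m) = (m + 29)/(Y - 14) = (29 + m)/(-14 + Y))
L(165, -140) - 1270 = (29 - 140)/(-14 + 165) - 1270 = -111/151 - 1270 = -191881/151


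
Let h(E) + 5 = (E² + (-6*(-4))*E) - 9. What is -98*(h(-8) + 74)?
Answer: 6664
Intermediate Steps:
h(E) = -14 + E² + 24*E (h(E) = -5 + ((E² + (-6*(-4))*E) - 9) = -5 + ((E² + 24*E) - 9) = -5 + (-9 + E² + 24*E) = -14 + E² + 24*E)
-98*(h(-8) + 74) = -98*((-14 + (-8)² + 24*(-8)) + 74) = -98*((-14 + 64 - 192) + 74) = -98*(-142 + 74) = -98*(-68) = 6664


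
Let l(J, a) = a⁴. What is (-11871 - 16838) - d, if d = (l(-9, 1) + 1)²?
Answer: -28713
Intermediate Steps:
d = 4 (d = (1⁴ + 1)² = (1 + 1)² = 2² = 4)
(-11871 - 16838) - d = (-11871 - 16838) - 1*4 = -28709 - 4 = -28713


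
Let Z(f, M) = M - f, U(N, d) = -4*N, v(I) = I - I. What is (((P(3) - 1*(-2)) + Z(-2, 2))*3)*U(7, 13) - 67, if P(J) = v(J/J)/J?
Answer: -571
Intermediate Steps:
v(I) = 0
P(J) = 0 (P(J) = 0/J = 0)
(((P(3) - 1*(-2)) + Z(-2, 2))*3)*U(7, 13) - 67 = (((0 - 1*(-2)) + (2 - 1*(-2)))*3)*(-4*7) - 67 = (((0 + 2) + (2 + 2))*3)*(-28) - 67 = ((2 + 4)*3)*(-28) - 67 = (6*3)*(-28) - 67 = 18*(-28) - 67 = -504 - 67 = -571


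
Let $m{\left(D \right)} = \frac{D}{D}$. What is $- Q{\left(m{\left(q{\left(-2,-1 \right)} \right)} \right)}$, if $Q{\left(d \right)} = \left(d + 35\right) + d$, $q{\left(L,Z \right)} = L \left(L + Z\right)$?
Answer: $-37$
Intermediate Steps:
$m{\left(D \right)} = 1$
$Q{\left(d \right)} = 35 + 2 d$ ($Q{\left(d \right)} = \left(35 + d\right) + d = 35 + 2 d$)
$- Q{\left(m{\left(q{\left(-2,-1 \right)} \right)} \right)} = - (35 + 2 \cdot 1) = - (35 + 2) = \left(-1\right) 37 = -37$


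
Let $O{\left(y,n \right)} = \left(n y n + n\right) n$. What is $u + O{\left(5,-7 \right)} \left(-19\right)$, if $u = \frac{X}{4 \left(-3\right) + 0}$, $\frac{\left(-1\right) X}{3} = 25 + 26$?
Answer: $\frac{126667}{4} \approx 31667.0$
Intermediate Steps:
$X = -153$ ($X = - 3 \left(25 + 26\right) = \left(-3\right) 51 = -153$)
$u = \frac{51}{4}$ ($u = - \frac{153}{4 \left(-3\right) + 0} = - \frac{153}{-12 + 0} = - \frac{153}{-12} = \left(-153\right) \left(- \frac{1}{12}\right) = \frac{51}{4} \approx 12.75$)
$O{\left(y,n \right)} = n \left(n + y n^{2}\right)$ ($O{\left(y,n \right)} = \left(y n^{2} + n\right) n = \left(n + y n^{2}\right) n = n \left(n + y n^{2}\right)$)
$u + O{\left(5,-7 \right)} \left(-19\right) = \frac{51}{4} + \left(-7\right)^{2} \left(1 - 35\right) \left(-19\right) = \frac{51}{4} + 49 \left(1 - 35\right) \left(-19\right) = \frac{51}{4} + 49 \left(-34\right) \left(-19\right) = \frac{51}{4} - -31654 = \frac{51}{4} + 31654 = \frac{126667}{4}$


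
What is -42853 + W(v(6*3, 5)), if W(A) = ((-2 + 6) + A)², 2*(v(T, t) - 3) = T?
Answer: -42597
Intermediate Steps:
v(T, t) = 3 + T/2
W(A) = (4 + A)²
-42853 + W(v(6*3, 5)) = -42853 + (4 + (3 + (6*3)/2))² = -42853 + (4 + (3 + (½)*18))² = -42853 + (4 + (3 + 9))² = -42853 + (4 + 12)² = -42853 + 16² = -42853 + 256 = -42597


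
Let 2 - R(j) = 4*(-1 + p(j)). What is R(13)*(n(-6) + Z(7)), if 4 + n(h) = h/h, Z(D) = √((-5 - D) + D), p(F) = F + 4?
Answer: 186 - 62*I*√5 ≈ 186.0 - 138.64*I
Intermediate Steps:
p(F) = 4 + F
Z(D) = I*√5 (Z(D) = √(-5) = I*√5)
n(h) = -3 (n(h) = -4 + h/h = -4 + 1 = -3)
R(j) = -10 - 4*j (R(j) = 2 - 4*(-1 + (4 + j)) = 2 - 4*(3 + j) = 2 - (12 + 4*j) = 2 + (-12 - 4*j) = -10 - 4*j)
R(13)*(n(-6) + Z(7)) = (-10 - 4*13)*(-3 + I*√5) = (-10 - 52)*(-3 + I*√5) = -62*(-3 + I*√5) = 186 - 62*I*√5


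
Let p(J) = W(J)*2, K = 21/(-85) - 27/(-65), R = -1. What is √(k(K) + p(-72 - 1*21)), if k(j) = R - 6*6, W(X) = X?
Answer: I*√223 ≈ 14.933*I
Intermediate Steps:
K = 186/1105 (K = 21*(-1/85) - 27*(-1/65) = -21/85 + 27/65 = 186/1105 ≈ 0.16833)
k(j) = -37 (k(j) = -1 - 6*6 = -1 - 36 = -37)
p(J) = 2*J (p(J) = J*2 = 2*J)
√(k(K) + p(-72 - 1*21)) = √(-37 + 2*(-72 - 1*21)) = √(-37 + 2*(-72 - 21)) = √(-37 + 2*(-93)) = √(-37 - 186) = √(-223) = I*√223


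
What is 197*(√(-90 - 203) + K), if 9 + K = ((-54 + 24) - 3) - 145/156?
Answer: -1319309/156 + 197*I*√293 ≈ -8457.1 + 3372.1*I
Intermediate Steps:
K = -6697/156 (K = -9 + (((-54 + 24) - 3) - 145/156) = -9 + ((-30 - 3) - 145*1/156) = -9 + (-33 - 145/156) = -9 - 5293/156 = -6697/156 ≈ -42.930)
197*(√(-90 - 203) + K) = 197*(√(-90 - 203) - 6697/156) = 197*(√(-293) - 6697/156) = 197*(I*√293 - 6697/156) = 197*(-6697/156 + I*√293) = -1319309/156 + 197*I*√293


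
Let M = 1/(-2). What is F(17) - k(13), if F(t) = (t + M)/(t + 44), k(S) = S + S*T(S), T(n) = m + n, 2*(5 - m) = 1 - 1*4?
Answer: -16240/61 ≈ -266.23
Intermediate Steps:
m = 13/2 (m = 5 - (1 - 1*4)/2 = 5 - (1 - 4)/2 = 5 - 1/2*(-3) = 5 + 3/2 = 13/2 ≈ 6.5000)
M = -1/2 ≈ -0.50000
T(n) = 13/2 + n
k(S) = S + S*(13/2 + S)
F(t) = (-1/2 + t)/(44 + t) (F(t) = (t - 1/2)/(t + 44) = (-1/2 + t)/(44 + t))
F(17) - k(13) = (-1/2 + 17)/(44 + 17) - 13*(15 + 2*13)/2 = (33/2)/61 - 13*(15 + 26)/2 = (1/61)*(33/2) - 13*41/2 = 33/122 - 1*533/2 = 33/122 - 533/2 = -16240/61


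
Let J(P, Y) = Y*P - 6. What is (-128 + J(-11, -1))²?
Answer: 15129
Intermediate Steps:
J(P, Y) = -6 + P*Y (J(P, Y) = P*Y - 6 = -6 + P*Y)
(-128 + J(-11, -1))² = (-128 + (-6 - 11*(-1)))² = (-128 + (-6 + 11))² = (-128 + 5)² = (-123)² = 15129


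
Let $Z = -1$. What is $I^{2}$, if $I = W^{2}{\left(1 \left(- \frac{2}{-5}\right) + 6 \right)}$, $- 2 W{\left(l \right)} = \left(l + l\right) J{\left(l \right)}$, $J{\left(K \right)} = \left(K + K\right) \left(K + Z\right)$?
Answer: $\frac{9349208943630483456}{244140625} \approx 3.8294 \cdot 10^{10}$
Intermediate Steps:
$J{\left(K \right)} = 2 K \left(-1 + K\right)$ ($J{\left(K \right)} = \left(K + K\right) \left(K - 1\right) = 2 K \left(-1 + K\right)$)
$W{\left(l \right)} = - 2 l^{2} \left(-1 + l\right)$ ($W{\left(l \right)} = - \frac{\left(l + l\right) 2 l \left(-1 + l\right)}{2} = - \frac{2 l 2 l \left(-1 + l\right)}{2} = - \frac{4 l^{2} \left(-1 + l\right)}{2} = - 2 l^{2} \left(-1 + l\right)$)
$I = \frac{3057647616}{15625}$ ($I = \left(2 \left(1 \left(- \frac{2}{-5}\right) + 6\right)^{2} \left(1 - \left(1 \left(- \frac{2}{-5}\right) + 6\right)\right)\right)^{2} = \left(2 \left(1 \left(\left(-2\right) \left(- \frac{1}{5}\right)\right) + 6\right)^{2} \left(1 - \left(1 \left(\left(-2\right) \left(- \frac{1}{5}\right)\right) + 6\right)\right)\right)^{2} = \left(2 \left(1 \cdot \frac{2}{5} + 6\right)^{2} \left(1 - \left(1 \cdot \frac{2}{5} + 6\right)\right)\right)^{2} = \left(2 \left(\frac{2}{5} + 6\right)^{2} \left(1 - \left(\frac{2}{5} + 6\right)\right)\right)^{2} = \left(2 \left(\frac{32}{5}\right)^{2} \left(1 - \frac{32}{5}\right)\right)^{2} = \left(2 \cdot \frac{1024}{25} \left(1 - \frac{32}{5}\right)\right)^{2} = \left(2 \cdot \frac{1024}{25} \left(- \frac{27}{5}\right)\right)^{2} = \left(- \frac{55296}{125}\right)^{2} = \frac{3057647616}{15625} \approx 1.9569 \cdot 10^{5}$)
$I^{2} = \left(\frac{3057647616}{15625}\right)^{2} = \frac{9349208943630483456}{244140625}$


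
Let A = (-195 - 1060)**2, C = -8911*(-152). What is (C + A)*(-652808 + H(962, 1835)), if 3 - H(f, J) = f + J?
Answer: -1920584092194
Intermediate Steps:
C = 1354472
A = 1575025 (A = (-1255)**2 = 1575025)
H(f, J) = 3 - J - f (H(f, J) = 3 - (f + J) = 3 - (J + f) = 3 + (-J - f) = 3 - J - f)
(C + A)*(-652808 + H(962, 1835)) = (1354472 + 1575025)*(-652808 + (3 - 1*1835 - 1*962)) = 2929497*(-652808 + (3 - 1835 - 962)) = 2929497*(-652808 - 2794) = 2929497*(-655602) = -1920584092194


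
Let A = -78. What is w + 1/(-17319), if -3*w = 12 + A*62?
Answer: 27848951/17319 ≈ 1608.0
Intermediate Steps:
w = 1608 (w = -(12 - 78*62)/3 = -(12 - 4836)/3 = -⅓*(-4824) = 1608)
w + 1/(-17319) = 1608 + 1/(-17319) = 1608 - 1/17319 = 27848951/17319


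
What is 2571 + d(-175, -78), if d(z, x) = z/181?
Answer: 465176/181 ≈ 2570.0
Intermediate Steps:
d(z, x) = z/181 (d(z, x) = z*(1/181) = z/181)
2571 + d(-175, -78) = 2571 + (1/181)*(-175) = 2571 - 175/181 = 465176/181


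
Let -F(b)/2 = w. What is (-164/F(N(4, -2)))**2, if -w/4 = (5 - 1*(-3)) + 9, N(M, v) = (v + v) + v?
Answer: 1681/1156 ≈ 1.4542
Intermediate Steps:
N(M, v) = 3*v (N(M, v) = 2*v + v = 3*v)
w = -68 (w = -4*((5 - 1*(-3)) + 9) = -4*((5 + 3) + 9) = -4*(8 + 9) = -4*17 = -68)
F(b) = 136 (F(b) = -2*(-68) = 136)
(-164/F(N(4, -2)))**2 = (-164/136)**2 = (-164*1/136)**2 = (-41/34)**2 = 1681/1156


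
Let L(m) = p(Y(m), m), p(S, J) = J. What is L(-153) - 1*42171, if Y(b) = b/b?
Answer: -42324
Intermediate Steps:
Y(b) = 1
L(m) = m
L(-153) - 1*42171 = -153 - 1*42171 = -153 - 42171 = -42324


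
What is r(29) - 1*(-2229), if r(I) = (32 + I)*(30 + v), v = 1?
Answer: 4120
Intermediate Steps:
r(I) = 992 + 31*I (r(I) = (32 + I)*(30 + 1) = (32 + I)*31 = 992 + 31*I)
r(29) - 1*(-2229) = (992 + 31*29) - 1*(-2229) = (992 + 899) + 2229 = 1891 + 2229 = 4120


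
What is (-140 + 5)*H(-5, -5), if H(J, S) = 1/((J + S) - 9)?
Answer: 135/19 ≈ 7.1053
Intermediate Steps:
H(J, S) = 1/(-9 + J + S)
(-140 + 5)*H(-5, -5) = (-140 + 5)/(-9 - 5 - 5) = -135/(-19) = -135*(-1/19) = 135/19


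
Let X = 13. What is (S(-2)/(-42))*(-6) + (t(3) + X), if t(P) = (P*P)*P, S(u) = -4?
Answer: 276/7 ≈ 39.429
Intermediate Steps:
t(P) = P³ (t(P) = P²*P = P³)
(S(-2)/(-42))*(-6) + (t(3) + X) = -4/(-42)*(-6) + (3³ + 13) = -4*(-1/42)*(-6) + (27 + 13) = (2/21)*(-6) + 40 = -4/7 + 40 = 276/7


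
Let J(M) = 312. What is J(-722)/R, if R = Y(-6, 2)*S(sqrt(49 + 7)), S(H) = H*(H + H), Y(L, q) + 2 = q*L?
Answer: -39/196 ≈ -0.19898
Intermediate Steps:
Y(L, q) = -2 + L*q (Y(L, q) = -2 + q*L = -2 + L*q)
S(H) = 2*H**2 (S(H) = H*(2*H) = 2*H**2)
R = -1568 (R = (-2 - 6*2)*(2*(sqrt(49 + 7))**2) = (-2 - 12)*(2*(sqrt(56))**2) = -28*(2*sqrt(14))**2 = -28*56 = -14*112 = -1568)
J(-722)/R = 312/(-1568) = 312*(-1/1568) = -39/196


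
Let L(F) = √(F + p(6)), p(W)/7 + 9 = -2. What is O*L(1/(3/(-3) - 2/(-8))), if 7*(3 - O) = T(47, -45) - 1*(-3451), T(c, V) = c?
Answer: -1159*I*√705/7 ≈ -4396.2*I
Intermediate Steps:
O = -3477/7 (O = 3 - (47 - 1*(-3451))/7 = 3 - (47 + 3451)/7 = 3 - ⅐*3498 = 3 - 3498/7 = -3477/7 ≈ -496.71)
p(W) = -77 (p(W) = -63 + 7*(-2) = -63 - 14 = -77)
L(F) = √(-77 + F) (L(F) = √(F - 77) = √(-77 + F))
O*L(1/(3/(-3) - 2/(-8))) = -3477*√(-77 + 1/(3/(-3) - 2/(-8)))/7 = -3477*√(-77 + 1/(3*(-⅓) - 2*(-⅛)))/7 = -3477*√(-77 + 1/(-1 + ¼))/7 = -3477*√(-77 + 1/(-¾))/7 = -3477*√(-77 - 4/3)/7 = -1159*I*√705/7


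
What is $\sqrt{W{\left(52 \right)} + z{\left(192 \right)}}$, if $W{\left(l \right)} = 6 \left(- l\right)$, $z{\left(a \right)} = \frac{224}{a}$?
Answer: $\frac{i \sqrt{11190}}{6} \approx 17.63 i$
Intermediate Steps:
$W{\left(l \right)} = - 6 l$
$\sqrt{W{\left(52 \right)} + z{\left(192 \right)}} = \sqrt{\left(-6\right) 52 + \frac{224}{192}} = \sqrt{-312 + 224 \cdot \frac{1}{192}} = \sqrt{-312 + \frac{7}{6}} = \sqrt{- \frac{1865}{6}} = \frac{i \sqrt{11190}}{6}$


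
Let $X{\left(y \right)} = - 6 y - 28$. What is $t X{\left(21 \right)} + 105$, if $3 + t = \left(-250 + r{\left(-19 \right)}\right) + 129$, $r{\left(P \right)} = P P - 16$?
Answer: $-33929$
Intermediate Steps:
$r{\left(P \right)} = -16 + P^{2}$ ($r{\left(P \right)} = P^{2} - 16 = -16 + P^{2}$)
$t = 221$ ($t = -3 + \left(\left(-250 - \left(16 - \left(-19\right)^{2}\right)\right) + 129\right) = -3 + \left(\left(-250 + \left(-16 + 361\right)\right) + 129\right) = -3 + \left(\left(-250 + 345\right) + 129\right) = -3 + \left(95 + 129\right) = -3 + 224 = 221$)
$X{\left(y \right)} = -28 - 6 y$
$t X{\left(21 \right)} + 105 = 221 \left(-28 - 126\right) + 105 = 221 \left(-154\right) + 105 = -34034 + 105 = -33929$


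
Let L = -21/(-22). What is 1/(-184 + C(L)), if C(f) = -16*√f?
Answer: -253/46216 + √462/46216 ≈ -0.0050092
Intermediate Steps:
L = 21/22 (L = -21*(-1/22) = 21/22 ≈ 0.95455)
1/(-184 + C(L)) = 1/(-184 - 8*√462/11)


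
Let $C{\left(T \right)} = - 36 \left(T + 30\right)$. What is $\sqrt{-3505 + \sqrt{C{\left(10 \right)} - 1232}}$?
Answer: $\sqrt{-3505 + 4 i \sqrt{167}} \approx 0.4366 + 59.205 i$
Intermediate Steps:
$C{\left(T \right)} = -1080 - 36 T$ ($C{\left(T \right)} = - 36 \left(30 + T\right) = -1080 - 36 T$)
$\sqrt{-3505 + \sqrt{C{\left(10 \right)} - 1232}} = \sqrt{-3505 + \sqrt{\left(-1080 - 360\right) - 1232}} = \sqrt{-3505 + \sqrt{-1440 - 1232}} = \sqrt{-3505 + \sqrt{-2672}} = \sqrt{-3505 + 4 i \sqrt{167}}$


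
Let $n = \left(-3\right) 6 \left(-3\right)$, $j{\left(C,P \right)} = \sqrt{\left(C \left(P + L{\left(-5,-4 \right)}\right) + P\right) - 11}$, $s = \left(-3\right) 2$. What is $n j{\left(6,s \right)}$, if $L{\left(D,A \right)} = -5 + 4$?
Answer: $54 i \sqrt{59} \approx 414.78 i$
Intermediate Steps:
$L{\left(D,A \right)} = -1$
$s = -6$
$j{\left(C,P \right)} = \sqrt{-11 + P + C \left(-1 + P\right)}$ ($j{\left(C,P \right)} = \sqrt{\left(C \left(P - 1\right) + P\right) - 11} = \sqrt{\left(C \left(-1 + P\right) + P\right) - 11} = \sqrt{\left(P + C \left(-1 + P\right)\right) - 11} = \sqrt{-11 + P + C \left(-1 + P\right)}$)
$n = 54$ ($n = \left(-18\right) \left(-3\right) = 54$)
$n j{\left(6,s \right)} = 54 \sqrt{-11 - 6 - 6 + 6 \left(-6\right)} = 54 \sqrt{-11 - 6 - 6 - 36} = 54 \sqrt{-59} = 54 i \sqrt{59}$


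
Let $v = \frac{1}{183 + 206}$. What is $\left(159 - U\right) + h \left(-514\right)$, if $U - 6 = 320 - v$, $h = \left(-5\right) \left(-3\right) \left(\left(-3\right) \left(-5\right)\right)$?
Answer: $- \frac{45052812}{389} \approx -1.1582 \cdot 10^{5}$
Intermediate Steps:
$v = \frac{1}{389} \approx 0.0025707$
$h = 225$ ($h = 15 \cdot 15 = 225$)
$U = \frac{126813}{389}$ ($U = 6 + \left(320 - \frac{1}{389}\right) = 6 + \frac{124479}{389} = \frac{126813}{389} \approx 326.0$)
$\left(159 - U\right) + h \left(-514\right) = \left(159 - \frac{126813}{389}\right) + 225 \left(-514\right) = \left(159 - \frac{126813}{389}\right) - 115650 = - \frac{64962}{389} - 115650 = - \frac{45052812}{389}$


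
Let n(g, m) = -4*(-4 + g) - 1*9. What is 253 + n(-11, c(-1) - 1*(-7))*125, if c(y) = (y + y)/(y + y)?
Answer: 6628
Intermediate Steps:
c(y) = 1 (c(y) = (2*y)/((2*y)) = (2*y)*(1/(2*y)) = 1)
n(g, m) = 7 - 4*g (n(g, m) = (16 - 4*g) - 9 = 7 - 4*g)
253 + n(-11, c(-1) - 1*(-7))*125 = 253 + (7 - 4*(-11))*125 = 253 + (7 + 44)*125 = 253 + 51*125 = 253 + 6375 = 6628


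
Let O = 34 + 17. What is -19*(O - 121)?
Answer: 1330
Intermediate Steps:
O = 51
-19*(O - 121) = -19*(51 - 121) = -19*(-70) = 1330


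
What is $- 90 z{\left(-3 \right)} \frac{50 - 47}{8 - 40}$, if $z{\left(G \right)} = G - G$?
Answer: $0$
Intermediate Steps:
$z{\left(G \right)} = 0$
$- 90 z{\left(-3 \right)} \frac{50 - 47}{8 - 40} = \left(-90\right) 0 \frac{50 - 47}{8 - 40} = 0 \frac{3}{-32} = 0 \cdot 3 \left(- \frac{1}{32}\right) = 0 \left(- \frac{3}{32}\right) = 0$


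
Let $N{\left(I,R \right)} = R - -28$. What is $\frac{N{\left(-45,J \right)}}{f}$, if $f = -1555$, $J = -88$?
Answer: $\frac{12}{311} \approx 0.038585$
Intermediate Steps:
$N{\left(I,R \right)} = 28 + R$ ($N{\left(I,R \right)} = R + 28 = 28 + R$)
$\frac{N{\left(-45,J \right)}}{f} = \frac{28 - 88}{-1555} = \left(-60\right) \left(- \frac{1}{1555}\right) = \frac{12}{311}$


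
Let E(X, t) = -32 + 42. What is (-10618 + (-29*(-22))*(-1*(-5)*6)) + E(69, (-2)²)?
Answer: 8532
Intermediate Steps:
E(X, t) = 10
(-10618 + (-29*(-22))*(-1*(-5)*6)) + E(69, (-2)²) = (-10618 + (-29*(-22))*(-1*(-5)*6)) + 10 = (-10618 + 638*(5*6)) + 10 = (-10618 + 638*30) + 10 = (-10618 + 19140) + 10 = 8522 + 10 = 8532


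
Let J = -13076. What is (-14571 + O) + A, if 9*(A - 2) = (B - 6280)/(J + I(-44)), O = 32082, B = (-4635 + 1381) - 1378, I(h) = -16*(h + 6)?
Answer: 491294917/28053 ≈ 17513.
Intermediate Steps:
I(h) = -96 - 16*h (I(h) = -16*(6 + h) = -96 - 16*h)
B = -4632 (B = -3254 - 1378 = -4632)
A = 58834/28053 (A = 2 + ((-4632 - 6280)/(-13076 + (-96 - 16*(-44))))/9 = 2 + (-10912/(-13076 + (-96 + 704)))/9 = 2 + (-10912/(-13076 + 608))/9 = 2 + (-10912/(-12468))/9 = 2 + (-10912*(-1/12468))/9 = 2 + (1/9)*(2728/3117) = 2 + 2728/28053 = 58834/28053 ≈ 2.0972)
(-14571 + O) + A = (-14571 + 32082) + 58834/28053 = 17511 + 58834/28053 = 491294917/28053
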